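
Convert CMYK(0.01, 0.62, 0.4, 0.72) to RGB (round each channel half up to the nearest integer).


R = 255 × (1-C) × (1-K) = 255 × 0.99 × 0.28 = 70.686 → 71
G = 255 × (1-M) × (1-K) = 255 × 0.38 × 0.28 = 27.132 → 27
B = 255 × (1-Y) × (1-K) = 255 × 0.60 × 0.28 = 42.84 → 43
= RGB(71, 27, 43)


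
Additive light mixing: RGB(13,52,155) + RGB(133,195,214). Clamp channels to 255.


Additive: each channel = min(255, C₁+C₂)
R: 13+133 = 146 → 146
G: 52+195 = 247 → 247
B: 155+214 = 369 → 255
= RGB(146, 247, 255)


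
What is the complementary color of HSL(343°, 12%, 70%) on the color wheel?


Complement = opposite side of color wheel = hue + 180°
H' = (343 + 180) mod 360 = 163°
S and L unchanged.
= HSL(163°, 12%, 70%)


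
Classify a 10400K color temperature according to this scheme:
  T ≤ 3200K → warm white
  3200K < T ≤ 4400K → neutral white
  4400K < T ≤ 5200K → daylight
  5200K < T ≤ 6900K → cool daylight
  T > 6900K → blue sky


Temperature: 10400K
10400K > 6900K → blue sky
Classification: blue sky


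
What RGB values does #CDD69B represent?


CD → 205 (R)
D6 → 214 (G)
9B → 155 (B)
= RGB(205, 214, 155)


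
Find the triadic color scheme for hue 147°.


Triadic: equally spaced at 120° intervals
H1 = 147°
H2 = (147 + 120) mod 360 = 267°
H3 = (147 + 240) mod 360 = 27°
Triadic = 147°, 267°, 27°


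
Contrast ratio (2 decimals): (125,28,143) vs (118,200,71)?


Linearize each sRGB channel c=v/255: c/12.92 if c ≤ 0.04045 else ((c+0.055)/1.055)^2.4
L = 0.2126×R_lin + 0.7152×G_lin + 0.0722×B_lin
Color 1 (125,28,143):
  R=125: 125/255≈0.4902 > 0.04045 → ((0.4902+0.055)/1.055)^2.4 ≈ 0.20508
  G=28: 28/255≈0.1098 > 0.04045 → ((0.1098+0.055)/1.055)^2.4 ≈ 0.01161
  B=143: 143/255≈0.5608 > 0.04045 → ((0.5608+0.055)/1.055)^2.4 ≈ 0.27468
  L1 = 0.2126×0.20508 + 0.7152×0.01161 + 0.0722×0.27468 ≈ 0.07174
Color 2 (118,200,71):
  R=118: 118/255≈0.4627 > 0.04045 → ((0.4627+0.055)/1.055)^2.4 ≈ 0.18116
  G=200: 200/255≈0.7843 > 0.04045 → ((0.7843+0.055)/1.055)^2.4 ≈ 0.57758
  B=71: 71/255≈0.2784 > 0.04045 → ((0.2784+0.055)/1.055)^2.4 ≈ 0.06301
  L2 = 0.2126×0.18116 + 0.7152×0.57758 + 0.0722×0.06301 ≈ 0.45615
Lighter = 0.45615, Darker = 0.07174
Ratio = (L_lighter + 0.05) / (L_darker + 0.05)
Ratio = (0.45615 + 0.05) / (0.07174 + 0.05) = 0.50615 / 0.12174 ≈ 4.1578
Ratio ≈ 4.16:1


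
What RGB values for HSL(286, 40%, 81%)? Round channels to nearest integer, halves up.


H=286°, S=0.40, L=0.81
C = (1-|2L-1|)×S = (1-|0.62|)×0.40 = 0.152
H' = H/60 = 286/60 ≈ 4.7667; X = C×(1-|H' mod 2 - 1|) ≈ 0.1165
m = L - C/2 = 0.81 - 0.076 = 0.734
Sector ⌊H'⌋ = 4 → (R',G',B') = (≈0.1165, 0.0, 0.152)
RGB = ((R'+m)×255, (G'+m)×255, (B'+m)×255) = (216.886, 187.17, 225.93)
Round half up → RGB(217, 187, 226)


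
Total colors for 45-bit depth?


Colors = 2^bits = 2^45
= 35,184,372,088,832 colors


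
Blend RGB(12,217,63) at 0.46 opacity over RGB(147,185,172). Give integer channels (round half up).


C = α×F + (1-α)×B, with 1-α = 0.54
R: 0.46×12 + 0.54×147 = 5.52 + 79.38 = 84.90 → 85
G: 0.46×217 + 0.54×185 = 99.82 + 99.90 = 199.72 → 200
B: 0.46×63 + 0.54×172 = 28.98 + 92.88 = 121.86 → 122
= RGB(85, 200, 122)


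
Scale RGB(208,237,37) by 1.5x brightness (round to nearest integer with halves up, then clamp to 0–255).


Multiply each channel by 1.5, round half up, clamp to [0, 255]
R: 208×1.5 = 312 → clamp → 255
G: 237×1.5 = 355.5 → round → 356 → clamp → 255
B: 37×1.5 = 55.5 → round → 56
= RGB(255, 255, 56)


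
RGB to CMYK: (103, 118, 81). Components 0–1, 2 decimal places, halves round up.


R'=103/255≈0.4039, G'=118/255≈0.4627, B'=81/255≈0.3176
K = 1 - max(R',G',B') = 1 - 118/255 = 137/255 = 0.53725… → 0.54
(1-R'-K)/(1-K) simplifies to (max-R)/max with max = 118:
C = (118-103)/118 = 15/118 = 0.12711… → 0.13
M = (118-118)/118 = 0/118 = 0 → 0.00
Y = (118-81)/118 = 37/118 = 0.31355… → 0.31
= CMYK(0.13, 0.00, 0.31, 0.54)


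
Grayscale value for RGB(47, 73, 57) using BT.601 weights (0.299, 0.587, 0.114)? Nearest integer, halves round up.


Gray = 0.299×R + 0.587×G + 0.114×B
Gray = 0.299×47 + 0.587×73 + 0.114×57
Gray = 14.053 + 42.851 + 6.498
Gray = 63.402 → round half up → 63
Gray = 63


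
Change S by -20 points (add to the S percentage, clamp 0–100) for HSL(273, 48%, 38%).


Original S = 48%
Adjustment = -20 percentage points
New S = 48 + (-20) = 28
Clamp to [0, 100] → 28
= HSL(273°, 28%, 38%)


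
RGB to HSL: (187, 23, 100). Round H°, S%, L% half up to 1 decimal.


Normalize: R'=187/255≈0.7333, G'=23/255≈0.0902, B'=100/255≈0.3922
Max=187/255, Min=23/255, Δ=Max-Min=164/255
L = (Max+Min)/2 = (187+23)/510 = 210/510 = 0.41176… → L = 41.2%
L ≤ 0.5 → S = Δ/(Max+Min) = 164/(187+23) = 164/210 = 0.78095… → S = 78.1%
(the 1/255 factors cancel in S and H, so raw channel differences can be used)
Max is R' → H = 60 × (((G-B)/Δ) mod 6) = 60 × (((23-100)/164) mod 6)
  (-77)/164 = -0.4695…; negative, so add 6 → 5.5304…
  H = 60 × 5.5304… = 331.829…° → H = 331.8°
= HSL(331.8°, 78.1%, 41.2%)


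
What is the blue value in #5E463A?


Color: #5E463A
R = 5E = 94
G = 46 = 70
B = 3A = 58
Blue = 58


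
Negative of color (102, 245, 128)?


Invert: (255-R, 255-G, 255-B)
R: 255-102 = 153
G: 255-245 = 10
B: 255-128 = 127
= RGB(153, 10, 127)


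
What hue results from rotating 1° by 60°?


New hue = (H + rotation) mod 360
New hue = (1 + 60) mod 360
= 61 mod 360
= 61°


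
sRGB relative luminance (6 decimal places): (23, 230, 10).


Linearize each channel (sRGB transfer function): c = v/255; c_lin = c/12.92 if c ≤ 0.04045, else ((c+0.055)/1.055)^2.4
  R: 23/255 ≈ 0.090196 > 0.04045 → ((0.090196+0.055)/1.055)^2.4 ≈ 0.008568
  G: 230/255 ≈ 0.901961 > 0.04045 → ((0.901961+0.055)/1.055)^2.4 ≈ 0.791298
  B: 10/255 ≈ 0.039216 ≤ 0.04045 → 0.039216/12.92 ≈ 0.003035
R_lin = 0.008568, G_lin = 0.791298, B_lin = 0.003035
L = 0.2126×R + 0.7152×G + 0.0722×B
L = 0.2126×0.008568 + 0.7152×0.791298 + 0.0722×0.003035
L ≈ 0.567977


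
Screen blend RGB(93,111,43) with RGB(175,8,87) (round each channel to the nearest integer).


Screen: C = 255 - (255-A)×(255-B)/255, rounded to nearest integer
R: 255 - (255-93)×(255-175)/255 = 255 - 12960/255 ≈ 255 - 50.824 = 204.176 → 204
G: 255 - (255-111)×(255-8)/255 = 255 - 35568/255 ≈ 255 - 139.482 = 115.518 → 116
B: 255 - (255-43)×(255-87)/255 = 255 - 35616/255 ≈ 255 - 139.671 = 115.329 → 115
= RGB(204, 116, 115)


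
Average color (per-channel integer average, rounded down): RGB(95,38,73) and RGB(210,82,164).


Midpoint: each channel = ⌊(C₁+C₂)/2⌋
R: ⌊(95+210)/2⌋ = 152
G: ⌊(38+82)/2⌋ = 60
B: ⌊(73+164)/2⌋ = 118
= RGB(152, 60, 118)


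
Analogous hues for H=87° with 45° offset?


Base hue: 87°
Left analog: (87 - 45) mod 360 = 42°
Right analog: (87 + 45) mod 360 = 132°
Analogous hues = 42° and 132°


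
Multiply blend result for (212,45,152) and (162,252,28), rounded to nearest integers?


Multiply: C = A×B/255, rounded to nearest integer
R: 212×162/255 = 34344/255 ≈ 134.682 → 135
G: 45×252/255 = 11340/255 ≈ 44.471 → 44
B: 152×28/255 = 4256/255 ≈ 16.690 → 17
= RGB(135, 44, 17)


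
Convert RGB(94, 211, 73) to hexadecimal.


R = 94 → 5E (hex)
G = 211 → D3 (hex)
B = 73 → 49 (hex)
Hex = #5ED349


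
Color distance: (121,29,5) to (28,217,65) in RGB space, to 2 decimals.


d = √[(R₁-R₂)² + (G₁-G₂)² + (B₁-B₂)²]
d = √[(121-28)² + (29-217)² + (5-65)²]
d = √[8649 + 35344 + 3600]
d = √47593
d ≈ 218.16


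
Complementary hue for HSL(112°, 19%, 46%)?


Complement = opposite side of color wheel = hue + 180°
H' = (112 + 180) mod 360 = 292°
S and L unchanged.
= HSL(292°, 19%, 46%)


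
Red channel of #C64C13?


Color: #C64C13
R = C6 = 198
G = 4C = 76
B = 13 = 19
Red = 198


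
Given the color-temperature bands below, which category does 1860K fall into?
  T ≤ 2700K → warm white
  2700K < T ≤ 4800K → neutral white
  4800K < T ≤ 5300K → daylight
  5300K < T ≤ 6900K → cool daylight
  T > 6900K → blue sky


Temperature: 1860K
1860K ≤ 2700K → warm white
Classification: warm white


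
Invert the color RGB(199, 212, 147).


Invert: (255-R, 255-G, 255-B)
R: 255-199 = 56
G: 255-212 = 43
B: 255-147 = 108
= RGB(56, 43, 108)


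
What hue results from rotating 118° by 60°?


New hue = (H + rotation) mod 360
New hue = (118 + 60) mod 360
= 178 mod 360
= 178°


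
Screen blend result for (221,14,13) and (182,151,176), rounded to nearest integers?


Screen: C = 255 - (255-A)×(255-B)/255, rounded to nearest integer
R: 255 - (255-221)×(255-182)/255 = 255 - 2482/255 ≈ 255 - 9.733 = 245.267 → 245
G: 255 - (255-14)×(255-151)/255 = 255 - 25064/255 ≈ 255 - 98.290 = 156.710 → 157
B: 255 - (255-13)×(255-176)/255 = 255 - 19118/255 ≈ 255 - 74.973 = 180.027 → 180
= RGB(245, 157, 180)


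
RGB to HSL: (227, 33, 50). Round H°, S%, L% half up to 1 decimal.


Normalize: R'=227/255≈0.8902, G'=33/255≈0.1294, B'=50/255≈0.1961
Max=227/255, Min=33/255, Δ=Max-Min=194/255
L = (Max+Min)/2 = (227+33)/510 = 260/510 = 0.50980… → L = 51.0%
L > 0.5 → S = Δ/(2-Max-Min) = 194/(510-227-33) = 194/250 = 0.776 → S = 77.6%
(the 1/255 factors cancel in S and H, so raw channel differences can be used)
Max is R' → H = 60 × (((G-B)/Δ) mod 6) = 60 × (((33-50)/194) mod 6)
  (-17)/194 = -0.0876…; negative, so add 6 → 5.9123…
  H = 60 × 5.9123… = 354.742…° → H = 354.7°
= HSL(354.7°, 77.6%, 51.0%)


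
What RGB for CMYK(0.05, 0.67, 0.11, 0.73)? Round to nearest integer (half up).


R = 255 × (1-C) × (1-K) = 255 × 0.95 × 0.27 = 65.4075 → 65
G = 255 × (1-M) × (1-K) = 255 × 0.33 × 0.27 = 22.7205 → 23
B = 255 × (1-Y) × (1-K) = 255 × 0.89 × 0.27 = 61.2765 → 61
= RGB(65, 23, 61)


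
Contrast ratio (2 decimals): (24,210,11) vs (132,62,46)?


Linearize each sRGB channel c=v/255: c/12.92 if c ≤ 0.04045 else ((c+0.055)/1.055)^2.4
L = 0.2126×R_lin + 0.7152×G_lin + 0.0722×B_lin
Color 1 (24,210,11):
  R=24: 24/255≈0.0941 > 0.04045 → ((0.0941+0.055)/1.055)^2.4 ≈ 0.00913
  G=210: 210/255≈0.8235 > 0.04045 → ((0.8235+0.055)/1.055)^2.4 ≈ 0.64448
  B=11: 11/255≈0.0431 > 0.04045 → ((0.0431+0.055)/1.055)^2.4 ≈ 0.00335
  L1 = 0.2126×0.00913 + 0.7152×0.64448 + 0.0722×0.00335 ≈ 0.46312
Color 2 (132,62,46):
  R=132: 132/255≈0.5176 > 0.04045 → ((0.5176+0.055)/1.055)^2.4 ≈ 0.23074
  G=62: 62/255≈0.2431 > 0.04045 → ((0.2431+0.055)/1.055)^2.4 ≈ 0.04817
  B=46: 46/255≈0.1804 > 0.04045 → ((0.1804+0.055)/1.055)^2.4 ≈ 0.02732
  L2 = 0.2126×0.23074 + 0.7152×0.04817 + 0.0722×0.02732 ≈ 0.08548
Lighter = 0.46312, Darker = 0.08548
Ratio = (L_lighter + 0.05) / (L_darker + 0.05)
Ratio = (0.46312 + 0.05) / (0.08548 + 0.05) = 0.51312 / 0.13548 ≈ 3.7874
Ratio ≈ 3.79:1


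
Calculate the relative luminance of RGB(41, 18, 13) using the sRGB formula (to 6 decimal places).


Linearize each channel (sRGB transfer function): c = v/255; c_lin = c/12.92 if c ≤ 0.04045, else ((c+0.055)/1.055)^2.4
  R: 41/255 ≈ 0.160784 > 0.04045 → ((0.160784+0.055)/1.055)^2.4 ≈ 0.022174
  G: 18/255 ≈ 0.070588 > 0.04045 → ((0.070588+0.055)/1.055)^2.4 ≈ 0.006049
  B: 13/255 ≈ 0.050980 > 0.04045 → ((0.050980+0.055)/1.055)^2.4 ≈ 0.004025
R_lin = 0.022174, G_lin = 0.006049, B_lin = 0.004025
L = 0.2126×R + 0.7152×G + 0.0722×B
L = 0.2126×0.022174 + 0.7152×0.006049 + 0.0722×0.004025
L ≈ 0.009331


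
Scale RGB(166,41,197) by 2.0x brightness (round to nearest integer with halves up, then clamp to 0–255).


Multiply each channel by 2.0, round half up, clamp to [0, 255]
R: 166×2.0 = 332 → clamp → 255
G: 41×2.0 = 82
B: 197×2.0 = 394 → clamp → 255
= RGB(255, 82, 255)


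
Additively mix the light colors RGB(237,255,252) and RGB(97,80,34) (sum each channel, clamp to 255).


Additive: each channel = min(255, C₁+C₂)
R: 237+97 = 334 → 255
G: 255+80 = 335 → 255
B: 252+34 = 286 → 255
= RGB(255, 255, 255)


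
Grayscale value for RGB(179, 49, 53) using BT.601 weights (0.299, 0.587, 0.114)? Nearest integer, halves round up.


Gray = 0.299×R + 0.587×G + 0.114×B
Gray = 0.299×179 + 0.587×49 + 0.114×53
Gray = 53.521 + 28.763 + 6.042
Gray = 88.326 → round half up → 88
Gray = 88


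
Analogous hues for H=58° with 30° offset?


Base hue: 58°
Left analog: (58 - 30) mod 360 = 28°
Right analog: (58 + 30) mod 360 = 88°
Analogous hues = 28° and 88°


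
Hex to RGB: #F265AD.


F2 → 242 (R)
65 → 101 (G)
AD → 173 (B)
= RGB(242, 101, 173)


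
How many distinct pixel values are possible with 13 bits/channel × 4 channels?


Total bits = 13 bits/channel × 4 channels = 52 bits
Distinct pixel values = 2^52
= 4,503,599,627,370,496 pixel values


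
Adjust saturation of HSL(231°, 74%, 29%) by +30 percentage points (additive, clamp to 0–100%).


Original S = 74%
Adjustment = +30 percentage points
New S = 74 + (30) = 104
Clamp to [0, 100] → 100
= HSL(231°, 100%, 29%)


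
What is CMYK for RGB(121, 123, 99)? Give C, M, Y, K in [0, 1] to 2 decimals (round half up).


R'=121/255≈0.4745, G'=123/255≈0.4824, B'=99/255≈0.3882
K = 1 - max(R',G',B') = 1 - 123/255 = 132/255 = 0.51764… → 0.52
(1-R'-K)/(1-K) simplifies to (max-R)/max with max = 123:
C = (123-121)/123 = 2/123 = 0.01626… → 0.02
M = (123-123)/123 = 0/123 = 0 → 0.00
Y = (123-99)/123 = 24/123 = 0.19512… → 0.20
= CMYK(0.02, 0.00, 0.20, 0.52)


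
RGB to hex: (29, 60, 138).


R = 29 → 1D (hex)
G = 60 → 3C (hex)
B = 138 → 8A (hex)
Hex = #1D3C8A


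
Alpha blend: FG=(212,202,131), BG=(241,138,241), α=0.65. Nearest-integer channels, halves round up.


C = α×F + (1-α)×B, with 1-α = 0.35
R: 0.65×212 + 0.35×241 = 137.80 + 84.35 = 222.15 → 222
G: 0.65×202 + 0.35×138 = 131.30 + 48.30 = 179.60 → 180
B: 0.65×131 + 0.35×241 = 85.15 + 84.35 = 169.50 → 170
= RGB(222, 180, 170)


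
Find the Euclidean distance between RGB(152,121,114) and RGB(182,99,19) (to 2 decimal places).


d = √[(R₁-R₂)² + (G₁-G₂)² + (B₁-B₂)²]
d = √[(152-182)² + (121-99)² + (114-19)²]
d = √[900 + 484 + 9025]
d = √10409
d ≈ 102.02


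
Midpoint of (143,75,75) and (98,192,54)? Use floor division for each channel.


Midpoint: each channel = ⌊(C₁+C₂)/2⌋
R: ⌊(143+98)/2⌋ = 120
G: ⌊(75+192)/2⌋ = 133
B: ⌊(75+54)/2⌋ = 64
= RGB(120, 133, 64)


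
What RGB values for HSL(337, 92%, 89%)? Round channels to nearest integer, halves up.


H=337°, S=0.92, L=0.89
C = (1-|2L-1|)×S = (1-|0.78|)×0.92 = 0.2024
H' = H/60 = 337/60 ≈ 5.6167; X = C×(1-|H' mod 2 - 1|) ≈ 0.0776
m = L - C/2 = 0.89 - 0.1012 = 0.7888
Sector ⌊H'⌋ = 5 → (R',G',B') = (0.2024, 0.0, ≈0.0776)
RGB = ((R'+m)×255, (G'+m)×255, (B'+m)×255) = (252.756, 201.144, 220.9286)
Round half up → RGB(253, 201, 221)


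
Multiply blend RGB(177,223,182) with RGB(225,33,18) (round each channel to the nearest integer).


Multiply: C = A×B/255, rounded to nearest integer
R: 177×225/255 = 39825/255 ≈ 156.176 → 156
G: 223×33/255 = 7359/255 ≈ 28.859 → 29
B: 182×18/255 = 3276/255 ≈ 12.847 → 13
= RGB(156, 29, 13)


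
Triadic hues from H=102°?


Triadic: equally spaced at 120° intervals
H1 = 102°
H2 = (102 + 120) mod 360 = 222°
H3 = (102 + 240) mod 360 = 342°
Triadic = 102°, 222°, 342°


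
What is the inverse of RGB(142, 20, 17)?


Invert: (255-R, 255-G, 255-B)
R: 255-142 = 113
G: 255-20 = 235
B: 255-17 = 238
= RGB(113, 235, 238)


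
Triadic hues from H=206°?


Triadic: equally spaced at 120° intervals
H1 = 206°
H2 = (206 + 120) mod 360 = 326°
H3 = (206 + 240) mod 360 = 86°
Triadic = 206°, 326°, 86°


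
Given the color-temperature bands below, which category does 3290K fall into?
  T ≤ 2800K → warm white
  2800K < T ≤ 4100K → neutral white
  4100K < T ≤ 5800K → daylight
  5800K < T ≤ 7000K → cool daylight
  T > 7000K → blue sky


Temperature: 3290K
2800K < 3290K ≤ 4100K → neutral white
Classification: neutral white


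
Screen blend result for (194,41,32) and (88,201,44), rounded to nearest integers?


Screen: C = 255 - (255-A)×(255-B)/255, rounded to nearest integer
R: 255 - (255-194)×(255-88)/255 = 255 - 10187/255 ≈ 255 - 39.949 = 215.051 → 215
G: 255 - (255-41)×(255-201)/255 = 255 - 11556/255 ≈ 255 - 45.318 = 209.682 → 210
B: 255 - (255-32)×(255-44)/255 = 255 - 47053/255 ≈ 255 - 184.522 = 70.478 → 70
= RGB(215, 210, 70)


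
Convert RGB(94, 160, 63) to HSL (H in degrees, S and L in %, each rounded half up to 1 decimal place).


Normalize: R'=94/255≈0.3686, G'=160/255≈0.6275, B'=63/255≈0.2471
Max=160/255, Min=63/255, Δ=Max-Min=97/255
L = (Max+Min)/2 = (160+63)/510 = 223/510 = 0.43725… → L = 43.7%
L ≤ 0.5 → S = Δ/(Max+Min) = 97/(160+63) = 97/223 = 0.43497… → S = 43.5%
(the 1/255 factors cancel in S and H, so raw channel differences can be used)
Max is G' → H = 60 × ((B-R)/Δ + 2) = 60 × ((63-94)/97 + 2)
  -31/97 + 2 = -0.3195… + 2 = 1.6804…
  H = 60 × 1.6804… = 100.824…° → H = 100.8°
= HSL(100.8°, 43.5%, 43.7%)


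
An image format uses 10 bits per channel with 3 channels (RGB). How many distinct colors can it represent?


Total bits = 10 bits/channel × 3 channels = 30 bits
Distinct colors = 2^30
= 1,073,741,824 colors


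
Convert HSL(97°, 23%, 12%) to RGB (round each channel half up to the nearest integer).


H=97°, S=0.23, L=0.12
C = (1-|2L-1|)×S = (1-|-0.76|)×0.23 = 0.0552
H' = H/60 = 97/60 ≈ 1.6167; X = C×(1-|H' mod 2 - 1|) = 0.02116
m = L - C/2 = 0.12 - 0.0276 = 0.0924
Sector ⌊H'⌋ = 1 → (R',G',B') = (0.02116, 0.0552, 0.0)
RGB = ((R'+m)×255, (G'+m)×255, (B'+m)×255) = (28.9578, 37.638, 23.562)
Round half up → RGB(29, 38, 24)


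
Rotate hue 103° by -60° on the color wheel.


New hue = (H + rotation) mod 360
New hue = (103 -60) mod 360
= 43 mod 360
= 43°


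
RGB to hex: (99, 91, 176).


R = 99 → 63 (hex)
G = 91 → 5B (hex)
B = 176 → B0 (hex)
Hex = #635BB0


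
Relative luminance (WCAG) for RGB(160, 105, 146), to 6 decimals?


Linearize each channel (sRGB transfer function): c = v/255; c_lin = c/12.92 if c ≤ 0.04045, else ((c+0.055)/1.055)^2.4
  R: 160/255 ≈ 0.627451 > 0.04045 → ((0.627451+0.055)/1.055)^2.4 ≈ 0.351533
  G: 105/255 ≈ 0.411765 > 0.04045 → ((0.411765+0.055)/1.055)^2.4 ≈ 0.141263
  B: 146/255 ≈ 0.572549 > 0.04045 → ((0.572549+0.055)/1.055)^2.4 ≈ 0.287441
R_lin = 0.351533, G_lin = 0.141263, B_lin = 0.287441
L = 0.2126×R + 0.7152×G + 0.0722×B
L = 0.2126×0.351533 + 0.7152×0.141263 + 0.0722×0.287441
L ≈ 0.196521


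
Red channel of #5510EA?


Color: #5510EA
R = 55 = 85
G = 10 = 16
B = EA = 234
Red = 85


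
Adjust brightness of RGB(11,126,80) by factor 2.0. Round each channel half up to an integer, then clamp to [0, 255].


Multiply each channel by 2.0, round half up, clamp to [0, 255]
R: 11×2.0 = 22
G: 126×2.0 = 252
B: 80×2.0 = 160
= RGB(22, 252, 160)


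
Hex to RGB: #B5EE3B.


B5 → 181 (R)
EE → 238 (G)
3B → 59 (B)
= RGB(181, 238, 59)


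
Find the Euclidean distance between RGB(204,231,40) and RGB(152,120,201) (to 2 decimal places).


d = √[(R₁-R₂)² + (G₁-G₂)² + (B₁-B₂)²]
d = √[(204-152)² + (231-120)² + (40-201)²]
d = √[2704 + 12321 + 25921]
d = √40946
d ≈ 202.35


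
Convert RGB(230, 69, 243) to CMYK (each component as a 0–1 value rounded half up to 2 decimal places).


R'=230/255≈0.9020, G'=69/255≈0.2706, B'=243/255≈0.9529
K = 1 - max(R',G',B') = 1 - 243/255 = 12/255 = 0.04705… → 0.05
(1-R'-K)/(1-K) simplifies to (max-R)/max with max = 243:
C = (243-230)/243 = 13/243 = 0.05349… → 0.05
M = (243-69)/243 = 174/243 = 0.71604… → 0.72
Y = (243-243)/243 = 0/243 = 0 → 0.00
= CMYK(0.05, 0.72, 0.00, 0.05)


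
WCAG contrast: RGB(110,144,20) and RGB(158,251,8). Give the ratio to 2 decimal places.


Linearize each sRGB channel c=v/255: c/12.92 if c ≤ 0.04045 else ((c+0.055)/1.055)^2.4
L = 0.2126×R_lin + 0.7152×G_lin + 0.0722×B_lin
Color 1 (110,144,20):
  R=110: 110/255≈0.4314 > 0.04045 → ((0.4314+0.055)/1.055)^2.4 ≈ 0.15593
  G=144: 144/255≈0.5647 > 0.04045 → ((0.5647+0.055)/1.055)^2.4 ≈ 0.27889
  B=20: 20/255≈0.0784 > 0.04045 → ((0.0784+0.055)/1.055)^2.4 ≈ 0.00700
  L1 = 0.2126×0.15593 + 0.7152×0.27889 + 0.0722×0.00700 ≈ 0.23312
Color 2 (158,251,8):
  R=158: 158/255≈0.6196 > 0.04045 → ((0.6196+0.055)/1.055)^2.4 ≈ 0.34191
  G=251: 251/255≈0.9843 > 0.04045 → ((0.9843+0.055)/1.055)^2.4 ≈ 0.96469
  B=8: 8/255≈0.0314 ≤ 0.04045 → 0.0314/12.92 ≈ 0.00243
  L2 = 0.2126×0.34191 + 0.7152×0.96469 + 0.0722×0.00243 ≈ 0.76281
Lighter = 0.76281, Darker = 0.23312
Ratio = (L_lighter + 0.05) / (L_darker + 0.05)
Ratio = (0.76281 + 0.05) / (0.23312 + 0.05) = 0.81281 / 0.28312 ≈ 2.8709
Ratio ≈ 2.87:1


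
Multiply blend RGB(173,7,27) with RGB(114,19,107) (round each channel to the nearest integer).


Multiply: C = A×B/255, rounded to nearest integer
R: 173×114/255 = 19722/255 ≈ 77.341 → 77
G: 7×19/255 = 133/255 ≈ 0.522 → 1
B: 27×107/255 = 2889/255 ≈ 11.329 → 11
= RGB(77, 1, 11)


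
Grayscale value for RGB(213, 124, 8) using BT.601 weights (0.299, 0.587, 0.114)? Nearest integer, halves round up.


Gray = 0.299×R + 0.587×G + 0.114×B
Gray = 0.299×213 + 0.587×124 + 0.114×8
Gray = 63.687 + 72.788 + 0.912
Gray = 137.387 → round half up → 137
Gray = 137


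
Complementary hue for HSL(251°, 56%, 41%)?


Complement = opposite side of color wheel = hue + 180°
H' = (251 + 180) mod 360 = 71°
S and L unchanged.
= HSL(71°, 56%, 41%)


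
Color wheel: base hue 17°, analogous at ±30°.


Base hue: 17°
Left analog: (17 - 30) mod 360 = 347°
Right analog: (17 + 30) mod 360 = 47°
Analogous hues = 347° and 47°


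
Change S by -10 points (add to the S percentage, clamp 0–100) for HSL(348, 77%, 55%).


Original S = 77%
Adjustment = -10 percentage points
New S = 77 + (-10) = 67
Clamp to [0, 100] → 67
= HSL(348°, 67%, 55%)


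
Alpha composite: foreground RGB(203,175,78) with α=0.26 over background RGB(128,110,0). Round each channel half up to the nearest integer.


C = α×F + (1-α)×B, with 1-α = 0.74
R: 0.26×203 + 0.74×128 = 52.78 + 94.72 = 147.50 → 148
G: 0.26×175 + 0.74×110 = 45.50 + 81.40 = 126.90 → 127
B: 0.26×78 + 0.74×0 = 20.28 + 0.00 = 20.28 → 20
= RGB(148, 127, 20)


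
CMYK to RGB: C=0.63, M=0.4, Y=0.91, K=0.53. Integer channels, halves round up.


R = 255 × (1-C) × (1-K) = 255 × 0.37 × 0.47 = 44.3445 → 44
G = 255 × (1-M) × (1-K) = 255 × 0.60 × 0.47 = 71.91 → 72
B = 255 × (1-Y) × (1-K) = 255 × 0.09 × 0.47 = 10.7865 → 11
= RGB(44, 72, 11)


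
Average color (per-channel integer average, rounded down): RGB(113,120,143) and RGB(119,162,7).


Midpoint: each channel = ⌊(C₁+C₂)/2⌋
R: ⌊(113+119)/2⌋ = 116
G: ⌊(120+162)/2⌋ = 141
B: ⌊(143+7)/2⌋ = 75
= RGB(116, 141, 75)


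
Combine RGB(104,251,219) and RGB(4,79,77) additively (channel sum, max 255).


Additive: each channel = min(255, C₁+C₂)
R: 104+4 = 108 → 108
G: 251+79 = 330 → 255
B: 219+77 = 296 → 255
= RGB(108, 255, 255)


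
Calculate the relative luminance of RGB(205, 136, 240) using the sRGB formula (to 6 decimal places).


Linearize each channel (sRGB transfer function): c = v/255; c_lin = c/12.92 if c ≤ 0.04045, else ((c+0.055)/1.055)^2.4
  R: 205/255 ≈ 0.803922 > 0.04045 → ((0.803922+0.055)/1.055)^2.4 ≈ 0.610496
  G: 136/255 ≈ 0.533333 > 0.04045 → ((0.533333+0.055)/1.055)^2.4 ≈ 0.246201
  B: 240/255 ≈ 0.941176 > 0.04045 → ((0.941176+0.055)/1.055)^2.4 ≈ 0.871367
R_lin = 0.610496, G_lin = 0.246201, B_lin = 0.871367
L = 0.2126×R + 0.7152×G + 0.0722×B
L = 0.2126×0.610496 + 0.7152×0.246201 + 0.0722×0.871367
L ≈ 0.368787


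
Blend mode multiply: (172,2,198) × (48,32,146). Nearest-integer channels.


Multiply: C = A×B/255, rounded to nearest integer
R: 172×48/255 = 8256/255 ≈ 32.376 → 32
G: 2×32/255 = 64/255 ≈ 0.251 → 0
B: 198×146/255 = 28908/255 ≈ 113.365 → 113
= RGB(32, 0, 113)


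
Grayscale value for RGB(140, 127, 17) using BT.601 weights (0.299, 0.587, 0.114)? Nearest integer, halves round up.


Gray = 0.299×R + 0.587×G + 0.114×B
Gray = 0.299×140 + 0.587×127 + 0.114×17
Gray = 41.860 + 74.549 + 1.938
Gray = 118.347 → round half up → 118
Gray = 118


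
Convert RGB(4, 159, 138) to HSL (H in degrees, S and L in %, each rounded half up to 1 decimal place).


Normalize: R'=4/255≈0.0157, G'=159/255≈0.6235, B'=138/255≈0.5412
Max=159/255, Min=4/255, Δ=Max-Min=155/255
L = (Max+Min)/2 = (159+4)/510 = 163/510 = 0.31960… → L = 32.0%
L ≤ 0.5 → S = Δ/(Max+Min) = 155/(159+4) = 155/163 = 0.95092… → S = 95.1%
(the 1/255 factors cancel in S and H, so raw channel differences can be used)
Max is G' → H = 60 × ((B-R)/Δ + 2) = 60 × ((138-4)/155 + 2)
  134/155 + 2 = 0.8645… + 2 = 2.8645…
  H = 60 × 2.8645… = 171.870…° → H = 171.9°
= HSL(171.9°, 95.1%, 32.0%)


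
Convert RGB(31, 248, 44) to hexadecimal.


R = 31 → 1F (hex)
G = 248 → F8 (hex)
B = 44 → 2C (hex)
Hex = #1FF82C


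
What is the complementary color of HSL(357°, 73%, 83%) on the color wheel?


Complement = opposite side of color wheel = hue + 180°
H' = (357 + 180) mod 360 = 177°
S and L unchanged.
= HSL(177°, 73%, 83%)


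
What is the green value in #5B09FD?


Color: #5B09FD
R = 5B = 91
G = 09 = 9
B = FD = 253
Green = 9


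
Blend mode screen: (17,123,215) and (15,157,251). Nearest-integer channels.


Screen: C = 255 - (255-A)×(255-B)/255, rounded to nearest integer
R: 255 - (255-17)×(255-15)/255 = 255 - 57120/255 ≈ 255 - 224.000 = 31.000 → 31
G: 255 - (255-123)×(255-157)/255 = 255 - 12936/255 ≈ 255 - 50.729 = 204.271 → 204
B: 255 - (255-215)×(255-251)/255 = 255 - 160/255 ≈ 255 - 0.627 = 254.373 → 254
= RGB(31, 204, 254)


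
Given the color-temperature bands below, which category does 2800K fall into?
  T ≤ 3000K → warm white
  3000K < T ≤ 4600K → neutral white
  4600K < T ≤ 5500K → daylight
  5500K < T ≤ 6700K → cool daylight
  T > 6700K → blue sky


Temperature: 2800K
2800K ≤ 3000K → warm white
Classification: warm white


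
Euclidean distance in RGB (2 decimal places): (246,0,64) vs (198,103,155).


d = √[(R₁-R₂)² + (G₁-G₂)² + (B₁-B₂)²]
d = √[(246-198)² + (0-103)² + (64-155)²]
d = √[2304 + 10609 + 8281]
d = √21194
d ≈ 145.58


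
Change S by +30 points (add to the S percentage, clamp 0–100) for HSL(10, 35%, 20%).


Original S = 35%
Adjustment = +30 percentage points
New S = 35 + (30) = 65
Clamp to [0, 100] → 65
= HSL(10°, 65%, 20%)


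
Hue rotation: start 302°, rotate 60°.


New hue = (H + rotation) mod 360
New hue = (302 + 60) mod 360
= 362 mod 360
= 2°


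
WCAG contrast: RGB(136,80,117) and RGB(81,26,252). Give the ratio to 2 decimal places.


Linearize each sRGB channel c=v/255: c/12.92 if c ≤ 0.04045 else ((c+0.055)/1.055)^2.4
L = 0.2126×R_lin + 0.7152×G_lin + 0.0722×B_lin
Color 1 (136,80,117):
  R=136: 136/255≈0.5333 > 0.04045 → ((0.5333+0.055)/1.055)^2.4 ≈ 0.24620
  G=80: 80/255≈0.3137 > 0.04045 → ((0.3137+0.055)/1.055)^2.4 ≈ 0.08022
  B=117: 117/255≈0.4588 > 0.04045 → ((0.4588+0.055)/1.055)^2.4 ≈ 0.17789
  L1 = 0.2126×0.24620 + 0.7152×0.08022 + 0.0722×0.17789 ≈ 0.12256
Color 2 (81,26,252):
  R=81: 81/255≈0.3176 > 0.04045 → ((0.3176+0.055)/1.055)^2.4 ≈ 0.08228
  G=26: 26/255≈0.1020 > 0.04045 → ((0.1020+0.055)/1.055)^2.4 ≈ 0.01033
  B=252: 252/255≈0.9882 > 0.04045 → ((0.9882+0.055)/1.055)^2.4 ≈ 0.97345
  L2 = 0.2126×0.08228 + 0.7152×0.01033 + 0.0722×0.97345 ≈ 0.09516
Lighter = 0.12256, Darker = 0.09516
Ratio = (L_lighter + 0.05) / (L_darker + 0.05)
Ratio = (0.12256 + 0.05) / (0.09516 + 0.05) = 0.17256 / 0.14516 ≈ 1.1887
Ratio ≈ 1.19:1


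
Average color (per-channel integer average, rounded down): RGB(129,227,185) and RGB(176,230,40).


Midpoint: each channel = ⌊(C₁+C₂)/2⌋
R: ⌊(129+176)/2⌋ = 152
G: ⌊(227+230)/2⌋ = 228
B: ⌊(185+40)/2⌋ = 112
= RGB(152, 228, 112)


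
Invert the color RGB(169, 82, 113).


Invert: (255-R, 255-G, 255-B)
R: 255-169 = 86
G: 255-82 = 173
B: 255-113 = 142
= RGB(86, 173, 142)


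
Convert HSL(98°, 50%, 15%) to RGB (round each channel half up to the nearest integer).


H=98°, S=0.50, L=0.15
C = (1-|2L-1|)×S = (1-|-0.70|)×0.50 = 0.15
H' = H/60 = 98/60 ≈ 1.6333; X = C×(1-|H' mod 2 - 1|) = 0.055
m = L - C/2 = 0.15 - 0.075 = 0.075
Sector ⌊H'⌋ = 1 → (R',G',B') = (0.055, 0.15, 0.0)
RGB = ((R'+m)×255, (G'+m)×255, (B'+m)×255) = (33.15, 57.375, 19.125)
Round half up → RGB(33, 57, 19)


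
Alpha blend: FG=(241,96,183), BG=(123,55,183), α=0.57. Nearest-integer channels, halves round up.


C = α×F + (1-α)×B, with 1-α = 0.43
R: 0.57×241 + 0.43×123 = 137.37 + 52.89 = 190.26 → 190
G: 0.57×96 + 0.43×55 = 54.72 + 23.65 = 78.37 → 78
B: 0.57×183 + 0.43×183 = 104.31 + 78.69 = 183.00 → 183
= RGB(190, 78, 183)


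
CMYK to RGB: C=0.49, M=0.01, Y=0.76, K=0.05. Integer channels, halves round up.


R = 255 × (1-C) × (1-K) = 255 × 0.51 × 0.95 = 123.5475 → 124
G = 255 × (1-M) × (1-K) = 255 × 0.99 × 0.95 = 239.8275 → 240
B = 255 × (1-Y) × (1-K) = 255 × 0.24 × 0.95 = 58.14 → 58
= RGB(124, 240, 58)


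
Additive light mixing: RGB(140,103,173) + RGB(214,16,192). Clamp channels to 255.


Additive: each channel = min(255, C₁+C₂)
R: 140+214 = 354 → 255
G: 103+16 = 119 → 119
B: 173+192 = 365 → 255
= RGB(255, 119, 255)


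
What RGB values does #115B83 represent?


11 → 17 (R)
5B → 91 (G)
83 → 131 (B)
= RGB(17, 91, 131)


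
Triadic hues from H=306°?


Triadic: equally spaced at 120° intervals
H1 = 306°
H2 = (306 + 120) mod 360 = 66°
H3 = (306 + 240) mod 360 = 186°
Triadic = 306°, 66°, 186°


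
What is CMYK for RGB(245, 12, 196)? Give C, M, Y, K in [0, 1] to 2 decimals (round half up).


R'=245/255≈0.9608, G'=12/255≈0.0471, B'=196/255≈0.7686
K = 1 - max(R',G',B') = 1 - 245/255 = 10/255 = 0.03921… → 0.04
(1-R'-K)/(1-K) simplifies to (max-R)/max with max = 245:
C = (245-245)/245 = 0/245 = 0 → 0.00
M = (245-12)/245 = 233/245 = 0.95102… → 0.95
Y = (245-196)/245 = 49/245 = 0.2 → 0.20
= CMYK(0.00, 0.95, 0.20, 0.04)


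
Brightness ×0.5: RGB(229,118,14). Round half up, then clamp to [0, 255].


Multiply each channel by 0.5, round half up, clamp to [0, 255]
R: 229×0.5 = 114.5 → round → 115
G: 118×0.5 = 59
B: 14×0.5 = 7
= RGB(115, 59, 7)


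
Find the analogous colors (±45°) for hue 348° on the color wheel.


Base hue: 348°
Left analog: (348 - 45) mod 360 = 303°
Right analog: (348 + 45) mod 360 = 33°
Analogous hues = 303° and 33°


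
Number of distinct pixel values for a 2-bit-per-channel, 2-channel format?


Total bits = 2 bits/channel × 2 channels = 4 bits
Distinct pixel values = 2^4
= 16 pixel values


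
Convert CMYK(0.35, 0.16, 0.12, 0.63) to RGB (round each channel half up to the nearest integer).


R = 255 × (1-C) × (1-K) = 255 × 0.65 × 0.37 = 61.3275 → 61
G = 255 × (1-M) × (1-K) = 255 × 0.84 × 0.37 = 79.254 → 79
B = 255 × (1-Y) × (1-K) = 255 × 0.88 × 0.37 = 83.028 → 83
= RGB(61, 79, 83)


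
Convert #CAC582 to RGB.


CA → 202 (R)
C5 → 197 (G)
82 → 130 (B)
= RGB(202, 197, 130)


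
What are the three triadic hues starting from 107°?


Triadic: equally spaced at 120° intervals
H1 = 107°
H2 = (107 + 120) mod 360 = 227°
H3 = (107 + 240) mod 360 = 347°
Triadic = 107°, 227°, 347°


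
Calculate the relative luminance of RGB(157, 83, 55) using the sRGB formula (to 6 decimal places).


Linearize each channel (sRGB transfer function): c = v/255; c_lin = c/12.92 if c ≤ 0.04045, else ((c+0.055)/1.055)^2.4
  R: 157/255 ≈ 0.615686 > 0.04045 → ((0.615686+0.055)/1.055)^2.4 ≈ 0.337164
  G: 83/255 ≈ 0.325490 > 0.04045 → ((0.325490+0.055)/1.055)^2.4 ≈ 0.086500
  B: 55/255 ≈ 0.215686 > 0.04045 → ((0.215686+0.055)/1.055)^2.4 ≈ 0.038204
R_lin = 0.337164, G_lin = 0.086500, B_lin = 0.038204
L = 0.2126×R + 0.7152×G + 0.0722×B
L = 0.2126×0.337164 + 0.7152×0.086500 + 0.0722×0.038204
L ≈ 0.136304


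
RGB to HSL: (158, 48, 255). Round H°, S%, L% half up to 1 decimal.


Normalize: R'=158/255≈0.6196, G'=48/255≈0.1882, B'=255/255≈1.0000
Max=255/255, Min=48/255, Δ=Max-Min=207/255
L = (Max+Min)/2 = (255+48)/510 = 303/510 = 0.59411… → L = 59.4%
L > 0.5 → S = Δ/(2-Max-Min) = 207/(510-255-48) = 207/207 = 1 → S = 100.0%
(the 1/255 factors cancel in S and H, so raw channel differences can be used)
Max is B' → H = 60 × ((R-G)/Δ + 4) = 60 × ((158-48)/207 + 4)
  110/207 + 4 = 0.5314… + 4 = 4.5314…
  H = 60 × 4.5314… = 271.884…° → H = 271.9°
= HSL(271.9°, 100.0%, 59.4%)


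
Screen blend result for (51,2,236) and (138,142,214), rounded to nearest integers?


Screen: C = 255 - (255-A)×(255-B)/255, rounded to nearest integer
R: 255 - (255-51)×(255-138)/255 = 255 - 23868/255 ≈ 255 - 93.600 = 161.400 → 161
G: 255 - (255-2)×(255-142)/255 = 255 - 28589/255 ≈ 255 - 112.114 = 142.886 → 143
B: 255 - (255-236)×(255-214)/255 = 255 - 779/255 ≈ 255 - 3.055 = 251.945 → 252
= RGB(161, 143, 252)


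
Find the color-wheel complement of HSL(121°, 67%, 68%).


Complement = opposite side of color wheel = hue + 180°
H' = (121 + 180) mod 360 = 301°
S and L unchanged.
= HSL(301°, 67%, 68%)


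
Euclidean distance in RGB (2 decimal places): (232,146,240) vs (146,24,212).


d = √[(R₁-R₂)² + (G₁-G₂)² + (B₁-B₂)²]
d = √[(232-146)² + (146-24)² + (240-212)²]
d = √[7396 + 14884 + 784]
d = √23064
d ≈ 151.87


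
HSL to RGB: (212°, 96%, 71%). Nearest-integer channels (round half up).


H=212°, S=0.96, L=0.71
C = (1-|2L-1|)×S = (1-|0.42|)×0.96 = 0.5568
H' = H/60 = 212/60 ≈ 3.5333; X = C×(1-|H' mod 2 - 1|) = 0.25984
m = L - C/2 = 0.71 - 0.2784 = 0.4316
Sector ⌊H'⌋ = 3 → (R',G',B') = (0.0, 0.25984, 0.5568)
RGB = ((R'+m)×255, (G'+m)×255, (B'+m)×255) = (110.058, 176.3172, 252.042)
Round half up → RGB(110, 176, 252)


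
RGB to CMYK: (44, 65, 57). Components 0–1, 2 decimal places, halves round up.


R'=44/255≈0.1725, G'=65/255≈0.2549, B'=57/255≈0.2235
K = 1 - max(R',G',B') = 1 - 65/255 = 190/255 = 0.74509… → 0.75
(1-R'-K)/(1-K) simplifies to (max-R)/max with max = 65:
C = (65-44)/65 = 21/65 = 0.32307… → 0.32
M = (65-65)/65 = 0/65 = 0 → 0.00
Y = (65-57)/65 = 8/65 = 0.12307… → 0.12
= CMYK(0.32, 0.00, 0.12, 0.75)


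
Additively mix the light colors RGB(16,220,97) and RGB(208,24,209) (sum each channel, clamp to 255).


Additive: each channel = min(255, C₁+C₂)
R: 16+208 = 224 → 224
G: 220+24 = 244 → 244
B: 97+209 = 306 → 255
= RGB(224, 244, 255)


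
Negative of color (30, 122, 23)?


Invert: (255-R, 255-G, 255-B)
R: 255-30 = 225
G: 255-122 = 133
B: 255-23 = 232
= RGB(225, 133, 232)


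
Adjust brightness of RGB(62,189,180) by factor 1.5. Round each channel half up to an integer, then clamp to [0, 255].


Multiply each channel by 1.5, round half up, clamp to [0, 255]
R: 62×1.5 = 93
G: 189×1.5 = 283.5 → round → 284 → clamp → 255
B: 180×1.5 = 270 → clamp → 255
= RGB(93, 255, 255)


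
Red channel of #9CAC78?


Color: #9CAC78
R = 9C = 156
G = AC = 172
B = 78 = 120
Red = 156


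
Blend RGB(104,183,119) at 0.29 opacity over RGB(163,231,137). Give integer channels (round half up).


C = α×F + (1-α)×B, with 1-α = 0.71
R: 0.29×104 + 0.71×163 = 30.16 + 115.73 = 145.89 → 146
G: 0.29×183 + 0.71×231 = 53.07 + 164.01 = 217.08 → 217
B: 0.29×119 + 0.71×137 = 34.51 + 97.27 = 131.78 → 132
= RGB(146, 217, 132)


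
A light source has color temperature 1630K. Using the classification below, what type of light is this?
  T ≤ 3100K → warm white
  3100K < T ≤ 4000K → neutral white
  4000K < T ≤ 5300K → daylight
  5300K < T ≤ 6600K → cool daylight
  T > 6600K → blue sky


Temperature: 1630K
1630K ≤ 3100K → warm white
Classification: warm white


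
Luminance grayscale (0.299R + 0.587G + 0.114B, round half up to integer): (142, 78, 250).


Gray = 0.299×R + 0.587×G + 0.114×B
Gray = 0.299×142 + 0.587×78 + 0.114×250
Gray = 42.458 + 45.786 + 28.500
Gray = 116.744 → round half up → 117
Gray = 117


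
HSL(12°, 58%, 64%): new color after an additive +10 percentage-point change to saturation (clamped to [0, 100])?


Original S = 58%
Adjustment = +10 percentage points
New S = 58 + (10) = 68
Clamp to [0, 100] → 68
= HSL(12°, 68%, 64%)


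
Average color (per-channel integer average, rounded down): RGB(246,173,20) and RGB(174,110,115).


Midpoint: each channel = ⌊(C₁+C₂)/2⌋
R: ⌊(246+174)/2⌋ = 210
G: ⌊(173+110)/2⌋ = 141
B: ⌊(20+115)/2⌋ = 67
= RGB(210, 141, 67)


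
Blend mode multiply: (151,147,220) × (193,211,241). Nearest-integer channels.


Multiply: C = A×B/255, rounded to nearest integer
R: 151×193/255 = 29143/255 ≈ 114.286 → 114
G: 147×211/255 = 31017/255 ≈ 121.635 → 122
B: 220×241/255 = 53020/255 ≈ 207.922 → 208
= RGB(114, 122, 208)


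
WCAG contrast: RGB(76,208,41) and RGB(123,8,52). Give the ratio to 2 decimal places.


Linearize each sRGB channel c=v/255: c/12.92 if c ≤ 0.04045 else ((c+0.055)/1.055)^2.4
L = 0.2126×R_lin + 0.7152×G_lin + 0.0722×B_lin
Color 1 (76,208,41):
  R=76: 76/255≈0.2980 > 0.04045 → ((0.2980+0.055)/1.055)^2.4 ≈ 0.07227
  G=208: 208/255≈0.8157 > 0.04045 → ((0.8157+0.055)/1.055)^2.4 ≈ 0.63076
  B=41: 41/255≈0.1608 > 0.04045 → ((0.1608+0.055)/1.055)^2.4 ≈ 0.02217
  L1 = 0.2126×0.07227 + 0.7152×0.63076 + 0.0722×0.02217 ≈ 0.46808
Color 2 (123,8,52):
  R=123: 123/255≈0.4824 > 0.04045 → ((0.4824+0.055)/1.055)^2.4 ≈ 0.19807
  G=8: 8/255≈0.0314 ≤ 0.04045 → 0.0314/12.92 ≈ 0.00243
  B=52: 52/255≈0.2039 > 0.04045 → ((0.2039+0.055)/1.055)^2.4 ≈ 0.03434
  L2 = 0.2126×0.19807 + 0.7152×0.00243 + 0.0722×0.03434 ≈ 0.04633
Lighter = 0.46808, Darker = 0.04633
Ratio = (L_lighter + 0.05) / (L_darker + 0.05)
Ratio = (0.46808 + 0.05) / (0.04633 + 0.05) = 0.51808 / 0.09633 ≈ 5.3785
Ratio ≈ 5.38:1


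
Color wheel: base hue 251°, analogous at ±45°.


Base hue: 251°
Left analog: (251 - 45) mod 360 = 206°
Right analog: (251 + 45) mod 360 = 296°
Analogous hues = 206° and 296°


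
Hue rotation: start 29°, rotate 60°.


New hue = (H + rotation) mod 360
New hue = (29 + 60) mod 360
= 89 mod 360
= 89°


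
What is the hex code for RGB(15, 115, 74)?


R = 15 → 0F (hex)
G = 115 → 73 (hex)
B = 74 → 4A (hex)
Hex = #0F734A


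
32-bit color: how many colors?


Colors = 2^bits = 2^32
= 4,294,967,296 colors


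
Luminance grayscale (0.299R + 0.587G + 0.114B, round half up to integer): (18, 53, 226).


Gray = 0.299×R + 0.587×G + 0.114×B
Gray = 0.299×18 + 0.587×53 + 0.114×226
Gray = 5.382 + 31.111 + 25.764
Gray = 62.257 → round half up → 62
Gray = 62


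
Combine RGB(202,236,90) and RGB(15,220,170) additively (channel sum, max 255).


Additive: each channel = min(255, C₁+C₂)
R: 202+15 = 217 → 217
G: 236+220 = 456 → 255
B: 90+170 = 260 → 255
= RGB(217, 255, 255)


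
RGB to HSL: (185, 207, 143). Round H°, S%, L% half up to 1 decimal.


Normalize: R'=185/255≈0.7255, G'=207/255≈0.8118, B'=143/255≈0.5608
Max=207/255, Min=143/255, Δ=Max-Min=64/255
L = (Max+Min)/2 = (207+143)/510 = 350/510 = 0.68627… → L = 68.6%
L > 0.5 → S = Δ/(2-Max-Min) = 64/(510-207-143) = 64/160 = 0.4 → S = 40.0%
(the 1/255 factors cancel in S and H, so raw channel differences can be used)
Max is G' → H = 60 × ((B-R)/Δ + 2) = 60 × ((143-185)/64 + 2)
  -42/64 + 2 = -0.6562… + 2 = 1.3437…
  H = 60 × 1.3437… = 80.625° → H = 80.6°
= HSL(80.6°, 40.0%, 68.6%)
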